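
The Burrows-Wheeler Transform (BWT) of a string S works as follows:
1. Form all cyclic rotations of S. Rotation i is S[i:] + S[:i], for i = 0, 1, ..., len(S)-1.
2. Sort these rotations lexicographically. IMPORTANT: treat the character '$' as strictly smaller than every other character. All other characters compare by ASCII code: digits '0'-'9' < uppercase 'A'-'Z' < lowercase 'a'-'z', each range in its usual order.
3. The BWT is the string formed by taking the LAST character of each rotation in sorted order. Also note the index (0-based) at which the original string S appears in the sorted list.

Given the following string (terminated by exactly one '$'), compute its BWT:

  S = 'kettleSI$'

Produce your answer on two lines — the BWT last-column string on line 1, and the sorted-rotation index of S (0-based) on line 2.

Answer: ISelk$tte
5

Derivation:
All 9 rotations (rotation i = S[i:]+S[:i]):
  rot[0] = kettleSI$
  rot[1] = ettleSI$k
  rot[2] = ttleSI$ke
  rot[3] = tleSI$ket
  rot[4] = leSI$kett
  rot[5] = eSI$kettl
  rot[6] = SI$kettle
  rot[7] = I$kettleS
  rot[8] = $kettleSI
Sorted (with $ < everything):
  sorted[0] = $kettleSI  (last char: 'I')
  sorted[1] = I$kettleS  (last char: 'S')
  sorted[2] = SI$kettle  (last char: 'e')
  sorted[3] = eSI$kettl  (last char: 'l')
  sorted[4] = ettleSI$k  (last char: 'k')
  sorted[5] = kettleSI$  (last char: '$')
  sorted[6] = leSI$kett  (last char: 't')
  sorted[7] = tleSI$ket  (last char: 't')
  sorted[8] = ttleSI$ke  (last char: 'e')
Last column: ISelk$tte
Original string S is at sorted index 5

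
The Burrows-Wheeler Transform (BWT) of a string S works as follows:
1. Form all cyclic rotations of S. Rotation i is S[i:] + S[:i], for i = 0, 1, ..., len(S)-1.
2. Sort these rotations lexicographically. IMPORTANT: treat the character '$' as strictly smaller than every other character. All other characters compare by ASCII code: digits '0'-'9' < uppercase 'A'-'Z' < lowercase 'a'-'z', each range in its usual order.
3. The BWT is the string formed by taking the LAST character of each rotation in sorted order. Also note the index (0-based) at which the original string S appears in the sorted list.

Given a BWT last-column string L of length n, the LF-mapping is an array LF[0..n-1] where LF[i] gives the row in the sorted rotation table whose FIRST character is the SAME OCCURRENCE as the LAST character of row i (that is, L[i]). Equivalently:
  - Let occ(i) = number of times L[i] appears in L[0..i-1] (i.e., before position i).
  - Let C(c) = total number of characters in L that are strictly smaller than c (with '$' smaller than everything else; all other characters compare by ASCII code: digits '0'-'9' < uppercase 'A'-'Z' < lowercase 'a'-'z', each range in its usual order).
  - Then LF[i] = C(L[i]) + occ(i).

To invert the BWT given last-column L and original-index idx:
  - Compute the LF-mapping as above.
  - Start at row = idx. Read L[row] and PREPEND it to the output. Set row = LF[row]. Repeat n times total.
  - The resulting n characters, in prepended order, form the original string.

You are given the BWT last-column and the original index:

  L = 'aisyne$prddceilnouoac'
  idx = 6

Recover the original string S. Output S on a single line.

Answer: dinosaurencyclopedia$

Derivation:
LF mapping: 1 9 18 20 12 7 0 16 17 5 6 3 8 10 11 13 14 19 15 2 4
Walk LF starting at row 6, prepending L[row]:
  step 1: row=6, L[6]='$', prepend. Next row=LF[6]=0
  step 2: row=0, L[0]='a', prepend. Next row=LF[0]=1
  step 3: row=1, L[1]='i', prepend. Next row=LF[1]=9
  step 4: row=9, L[9]='d', prepend. Next row=LF[9]=5
  step 5: row=5, L[5]='e', prepend. Next row=LF[5]=7
  step 6: row=7, L[7]='p', prepend. Next row=LF[7]=16
  step 7: row=16, L[16]='o', prepend. Next row=LF[16]=14
  step 8: row=14, L[14]='l', prepend. Next row=LF[14]=11
  step 9: row=11, L[11]='c', prepend. Next row=LF[11]=3
  step 10: row=3, L[3]='y', prepend. Next row=LF[3]=20
  step 11: row=20, L[20]='c', prepend. Next row=LF[20]=4
  step 12: row=4, L[4]='n', prepend. Next row=LF[4]=12
  step 13: row=12, L[12]='e', prepend. Next row=LF[12]=8
  step 14: row=8, L[8]='r', prepend. Next row=LF[8]=17
  step 15: row=17, L[17]='u', prepend. Next row=LF[17]=19
  step 16: row=19, L[19]='a', prepend. Next row=LF[19]=2
  step 17: row=2, L[2]='s', prepend. Next row=LF[2]=18
  step 18: row=18, L[18]='o', prepend. Next row=LF[18]=15
  step 19: row=15, L[15]='n', prepend. Next row=LF[15]=13
  step 20: row=13, L[13]='i', prepend. Next row=LF[13]=10
  step 21: row=10, L[10]='d', prepend. Next row=LF[10]=6
Reversed output: dinosaurencyclopedia$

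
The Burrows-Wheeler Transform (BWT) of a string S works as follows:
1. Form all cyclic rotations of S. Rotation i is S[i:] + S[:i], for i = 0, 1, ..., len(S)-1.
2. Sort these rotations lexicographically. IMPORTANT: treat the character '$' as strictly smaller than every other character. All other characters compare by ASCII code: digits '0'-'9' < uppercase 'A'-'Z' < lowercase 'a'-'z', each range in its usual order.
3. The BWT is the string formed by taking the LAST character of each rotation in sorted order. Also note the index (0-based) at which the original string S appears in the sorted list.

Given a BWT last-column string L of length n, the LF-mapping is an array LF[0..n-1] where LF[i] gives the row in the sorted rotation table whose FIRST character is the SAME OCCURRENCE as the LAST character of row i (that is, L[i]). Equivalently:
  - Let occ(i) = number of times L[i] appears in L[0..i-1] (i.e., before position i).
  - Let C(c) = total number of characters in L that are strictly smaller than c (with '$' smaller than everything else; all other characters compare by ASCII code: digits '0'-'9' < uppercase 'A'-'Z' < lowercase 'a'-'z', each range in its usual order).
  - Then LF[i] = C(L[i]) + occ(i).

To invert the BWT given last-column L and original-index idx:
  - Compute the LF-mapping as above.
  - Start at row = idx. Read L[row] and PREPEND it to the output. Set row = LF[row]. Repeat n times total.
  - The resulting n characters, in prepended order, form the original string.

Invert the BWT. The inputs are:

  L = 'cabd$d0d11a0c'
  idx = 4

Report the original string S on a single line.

Answer: 1cdb0da0ad1c$

Derivation:
LF mapping: 8 5 7 10 0 11 1 12 3 4 6 2 9
Walk LF starting at row 4, prepending L[row]:
  step 1: row=4, L[4]='$', prepend. Next row=LF[4]=0
  step 2: row=0, L[0]='c', prepend. Next row=LF[0]=8
  step 3: row=8, L[8]='1', prepend. Next row=LF[8]=3
  step 4: row=3, L[3]='d', prepend. Next row=LF[3]=10
  step 5: row=10, L[10]='a', prepend. Next row=LF[10]=6
  step 6: row=6, L[6]='0', prepend. Next row=LF[6]=1
  step 7: row=1, L[1]='a', prepend. Next row=LF[1]=5
  step 8: row=5, L[5]='d', prepend. Next row=LF[5]=11
  step 9: row=11, L[11]='0', prepend. Next row=LF[11]=2
  step 10: row=2, L[2]='b', prepend. Next row=LF[2]=7
  step 11: row=7, L[7]='d', prepend. Next row=LF[7]=12
  step 12: row=12, L[12]='c', prepend. Next row=LF[12]=9
  step 13: row=9, L[9]='1', prepend. Next row=LF[9]=4
Reversed output: 1cdb0da0ad1c$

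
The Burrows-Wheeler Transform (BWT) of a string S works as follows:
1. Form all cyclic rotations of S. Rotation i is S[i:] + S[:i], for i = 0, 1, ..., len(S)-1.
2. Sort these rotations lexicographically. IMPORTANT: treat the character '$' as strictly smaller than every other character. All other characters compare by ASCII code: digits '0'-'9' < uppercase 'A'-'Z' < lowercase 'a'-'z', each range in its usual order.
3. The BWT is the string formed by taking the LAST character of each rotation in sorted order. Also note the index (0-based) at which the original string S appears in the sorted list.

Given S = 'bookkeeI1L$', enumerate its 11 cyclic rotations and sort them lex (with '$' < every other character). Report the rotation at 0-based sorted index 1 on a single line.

Answer: 1L$bookkeeI

Derivation:
All 11 rotations (rotation i = S[i:]+S[:i]):
  rot[0] = bookkeeI1L$
  rot[1] = ookkeeI1L$b
  rot[2] = okkeeI1L$bo
  rot[3] = kkeeI1L$boo
  rot[4] = keeI1L$book
  rot[5] = eeI1L$bookk
  rot[6] = eI1L$bookke
  rot[7] = I1L$bookkee
  rot[8] = 1L$bookkeeI
  rot[9] = L$bookkeeI1
  rot[10] = $bookkeeI1L
Sorted (with $ < everything):
  sorted[0] = $bookkeeI1L
  sorted[1] = 1L$bookkeeI
  sorted[2] = I1L$bookkee
  sorted[3] = L$bookkeeI1
  sorted[4] = bookkeeI1L$
  sorted[5] = eI1L$bookke
  sorted[6] = eeI1L$bookk
  sorted[7] = keeI1L$book
  sorted[8] = kkeeI1L$boo
  sorted[9] = okkeeI1L$bo
  sorted[10] = ookkeeI1L$b
sorted[1] = 1L$bookkeeI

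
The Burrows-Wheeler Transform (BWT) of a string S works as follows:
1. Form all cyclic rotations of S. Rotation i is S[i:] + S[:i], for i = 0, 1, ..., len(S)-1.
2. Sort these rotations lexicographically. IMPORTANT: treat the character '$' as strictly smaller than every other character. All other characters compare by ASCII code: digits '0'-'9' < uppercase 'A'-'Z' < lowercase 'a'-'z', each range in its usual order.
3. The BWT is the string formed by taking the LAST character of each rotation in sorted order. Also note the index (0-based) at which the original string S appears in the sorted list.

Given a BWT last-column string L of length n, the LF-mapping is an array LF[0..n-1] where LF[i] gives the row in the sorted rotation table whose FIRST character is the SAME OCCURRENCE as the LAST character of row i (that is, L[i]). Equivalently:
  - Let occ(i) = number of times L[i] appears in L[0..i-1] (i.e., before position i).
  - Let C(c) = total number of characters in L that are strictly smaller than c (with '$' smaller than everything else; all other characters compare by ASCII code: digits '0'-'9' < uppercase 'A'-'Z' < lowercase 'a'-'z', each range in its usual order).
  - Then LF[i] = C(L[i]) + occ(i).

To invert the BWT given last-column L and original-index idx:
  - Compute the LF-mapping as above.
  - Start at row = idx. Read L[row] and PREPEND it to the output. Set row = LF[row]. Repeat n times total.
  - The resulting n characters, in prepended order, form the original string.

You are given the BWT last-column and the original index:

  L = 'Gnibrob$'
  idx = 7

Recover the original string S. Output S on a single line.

LF mapping: 1 5 4 2 7 6 3 0
Walk LF starting at row 7, prepending L[row]:
  step 1: row=7, L[7]='$', prepend. Next row=LF[7]=0
  step 2: row=0, L[0]='G', prepend. Next row=LF[0]=1
  step 3: row=1, L[1]='n', prepend. Next row=LF[1]=5
  step 4: row=5, L[5]='o', prepend. Next row=LF[5]=6
  step 5: row=6, L[6]='b', prepend. Next row=LF[6]=3
  step 6: row=3, L[3]='b', prepend. Next row=LF[3]=2
  step 7: row=2, L[2]='i', prepend. Next row=LF[2]=4
  step 8: row=4, L[4]='r', prepend. Next row=LF[4]=7
Reversed output: ribbonG$

Answer: ribbonG$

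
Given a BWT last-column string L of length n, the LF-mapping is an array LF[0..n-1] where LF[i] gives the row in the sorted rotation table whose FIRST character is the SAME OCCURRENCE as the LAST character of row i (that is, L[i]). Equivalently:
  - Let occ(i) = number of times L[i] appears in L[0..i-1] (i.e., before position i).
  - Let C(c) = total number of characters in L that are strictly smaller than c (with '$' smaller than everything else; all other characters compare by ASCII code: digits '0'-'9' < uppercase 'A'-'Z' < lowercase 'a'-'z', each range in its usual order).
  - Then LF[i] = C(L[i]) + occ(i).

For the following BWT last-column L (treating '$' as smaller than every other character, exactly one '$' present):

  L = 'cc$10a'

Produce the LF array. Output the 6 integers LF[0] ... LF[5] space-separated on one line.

Answer: 4 5 0 2 1 3

Derivation:
Char counts: '$':1, '0':1, '1':1, 'a':1, 'c':2
C (first-col start): C('$')=0, C('0')=1, C('1')=2, C('a')=3, C('c')=4
L[0]='c': occ=0, LF[0]=C('c')+0=4+0=4
L[1]='c': occ=1, LF[1]=C('c')+1=4+1=5
L[2]='$': occ=0, LF[2]=C('$')+0=0+0=0
L[3]='1': occ=0, LF[3]=C('1')+0=2+0=2
L[4]='0': occ=0, LF[4]=C('0')+0=1+0=1
L[5]='a': occ=0, LF[5]=C('a')+0=3+0=3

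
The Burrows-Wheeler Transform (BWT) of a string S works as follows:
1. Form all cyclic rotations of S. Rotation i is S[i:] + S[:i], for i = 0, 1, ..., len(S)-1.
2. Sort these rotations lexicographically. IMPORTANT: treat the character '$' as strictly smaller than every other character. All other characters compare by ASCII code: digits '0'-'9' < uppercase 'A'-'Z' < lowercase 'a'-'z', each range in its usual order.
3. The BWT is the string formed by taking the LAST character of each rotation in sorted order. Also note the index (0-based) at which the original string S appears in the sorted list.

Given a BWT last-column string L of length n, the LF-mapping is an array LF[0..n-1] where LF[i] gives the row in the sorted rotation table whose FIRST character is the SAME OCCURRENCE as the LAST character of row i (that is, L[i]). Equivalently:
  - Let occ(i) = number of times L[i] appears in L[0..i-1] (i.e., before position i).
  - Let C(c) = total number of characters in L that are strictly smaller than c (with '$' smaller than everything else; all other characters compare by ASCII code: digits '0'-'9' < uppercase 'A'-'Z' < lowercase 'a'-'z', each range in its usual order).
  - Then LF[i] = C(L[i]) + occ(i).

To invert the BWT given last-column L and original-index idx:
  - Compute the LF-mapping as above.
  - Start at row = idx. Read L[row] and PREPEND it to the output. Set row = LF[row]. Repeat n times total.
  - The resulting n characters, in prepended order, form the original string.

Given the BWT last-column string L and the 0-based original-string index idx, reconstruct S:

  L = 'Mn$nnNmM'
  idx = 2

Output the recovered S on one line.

LF mapping: 1 5 0 6 7 3 4 2
Walk LF starting at row 2, prepending L[row]:
  step 1: row=2, L[2]='$', prepend. Next row=LF[2]=0
  step 2: row=0, L[0]='M', prepend. Next row=LF[0]=1
  step 3: row=1, L[1]='n', prepend. Next row=LF[1]=5
  step 4: row=5, L[5]='N', prepend. Next row=LF[5]=3
  step 5: row=3, L[3]='n', prepend. Next row=LF[3]=6
  step 6: row=6, L[6]='m', prepend. Next row=LF[6]=4
  step 7: row=4, L[4]='n', prepend. Next row=LF[4]=7
  step 8: row=7, L[7]='M', prepend. Next row=LF[7]=2
Reversed output: MnmnNnM$

Answer: MnmnNnM$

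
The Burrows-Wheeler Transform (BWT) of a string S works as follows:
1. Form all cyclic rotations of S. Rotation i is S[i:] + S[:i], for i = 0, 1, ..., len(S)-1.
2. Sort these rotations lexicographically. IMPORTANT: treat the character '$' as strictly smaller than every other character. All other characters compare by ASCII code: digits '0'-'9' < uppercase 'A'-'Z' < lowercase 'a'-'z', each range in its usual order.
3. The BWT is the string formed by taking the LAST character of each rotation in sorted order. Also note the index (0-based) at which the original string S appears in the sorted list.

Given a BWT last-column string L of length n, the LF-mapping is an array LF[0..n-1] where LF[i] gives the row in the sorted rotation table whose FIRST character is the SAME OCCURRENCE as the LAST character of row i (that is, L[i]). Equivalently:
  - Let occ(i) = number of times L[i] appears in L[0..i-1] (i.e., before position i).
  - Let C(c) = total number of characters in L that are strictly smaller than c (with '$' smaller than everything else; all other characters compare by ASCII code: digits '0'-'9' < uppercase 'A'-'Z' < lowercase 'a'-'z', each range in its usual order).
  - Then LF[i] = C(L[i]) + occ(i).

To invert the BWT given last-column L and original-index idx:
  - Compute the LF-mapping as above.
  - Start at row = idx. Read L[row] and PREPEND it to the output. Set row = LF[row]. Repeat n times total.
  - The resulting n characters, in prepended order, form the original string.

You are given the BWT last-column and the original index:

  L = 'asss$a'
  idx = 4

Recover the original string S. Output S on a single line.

LF mapping: 1 3 4 5 0 2
Walk LF starting at row 4, prepending L[row]:
  step 1: row=4, L[4]='$', prepend. Next row=LF[4]=0
  step 2: row=0, L[0]='a', prepend. Next row=LF[0]=1
  step 3: row=1, L[1]='s', prepend. Next row=LF[1]=3
  step 4: row=3, L[3]='s', prepend. Next row=LF[3]=5
  step 5: row=5, L[5]='a', prepend. Next row=LF[5]=2
  step 6: row=2, L[2]='s', prepend. Next row=LF[2]=4
Reversed output: sassa$

Answer: sassa$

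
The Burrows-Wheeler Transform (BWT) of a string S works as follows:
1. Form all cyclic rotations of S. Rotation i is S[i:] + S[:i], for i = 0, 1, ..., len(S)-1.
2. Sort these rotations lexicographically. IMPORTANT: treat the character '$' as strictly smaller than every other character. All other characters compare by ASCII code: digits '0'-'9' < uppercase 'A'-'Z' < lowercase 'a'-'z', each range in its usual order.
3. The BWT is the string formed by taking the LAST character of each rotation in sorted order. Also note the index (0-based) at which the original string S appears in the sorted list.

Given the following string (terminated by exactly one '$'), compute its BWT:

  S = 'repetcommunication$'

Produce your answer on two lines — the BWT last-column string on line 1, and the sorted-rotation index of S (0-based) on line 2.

Answer: ncitrpntomoucie$eam
15

Derivation:
All 19 rotations (rotation i = S[i:]+S[:i]):
  rot[0] = repetcommunication$
  rot[1] = epetcommunication$r
  rot[2] = petcommunication$re
  rot[3] = etcommunication$rep
  rot[4] = tcommunication$repe
  rot[5] = communication$repet
  rot[6] = ommunication$repetc
  rot[7] = mmunication$repetco
  rot[8] = munication$repetcom
  rot[9] = unication$repetcomm
  rot[10] = nication$repetcommu
  rot[11] = ication$repetcommun
  rot[12] = cation$repetcommuni
  rot[13] = ation$repetcommunic
  rot[14] = tion$repetcommunica
  rot[15] = ion$repetcommunicat
  rot[16] = on$repetcommunicati
  rot[17] = n$repetcommunicatio
  rot[18] = $repetcommunication
Sorted (with $ < everything):
  sorted[0] = $repetcommunication  (last char: 'n')
  sorted[1] = ation$repetcommunic  (last char: 'c')
  sorted[2] = cation$repetcommuni  (last char: 'i')
  sorted[3] = communication$repet  (last char: 't')
  sorted[4] = epetcommunication$r  (last char: 'r')
  sorted[5] = etcommunication$rep  (last char: 'p')
  sorted[6] = ication$repetcommun  (last char: 'n')
  sorted[7] = ion$repetcommunicat  (last char: 't')
  sorted[8] = mmunication$repetco  (last char: 'o')
  sorted[9] = munication$repetcom  (last char: 'm')
  sorted[10] = n$repetcommunicatio  (last char: 'o')
  sorted[11] = nication$repetcommu  (last char: 'u')
  sorted[12] = ommunication$repetc  (last char: 'c')
  sorted[13] = on$repetcommunicati  (last char: 'i')
  sorted[14] = petcommunication$re  (last char: 'e')
  sorted[15] = repetcommunication$  (last char: '$')
  sorted[16] = tcommunication$repe  (last char: 'e')
  sorted[17] = tion$repetcommunica  (last char: 'a')
  sorted[18] = unication$repetcomm  (last char: 'm')
Last column: ncitrpntomoucie$eam
Original string S is at sorted index 15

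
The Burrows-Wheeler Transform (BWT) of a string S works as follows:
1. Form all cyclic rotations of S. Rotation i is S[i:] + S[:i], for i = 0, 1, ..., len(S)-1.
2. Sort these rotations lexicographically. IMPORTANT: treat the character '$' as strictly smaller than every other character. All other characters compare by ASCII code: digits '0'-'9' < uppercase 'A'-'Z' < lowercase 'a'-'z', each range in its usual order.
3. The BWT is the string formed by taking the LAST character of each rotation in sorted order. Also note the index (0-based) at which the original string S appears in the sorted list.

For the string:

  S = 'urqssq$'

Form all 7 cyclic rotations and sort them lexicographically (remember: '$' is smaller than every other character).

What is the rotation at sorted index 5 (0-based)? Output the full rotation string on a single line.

All 7 rotations (rotation i = S[i:]+S[:i]):
  rot[0] = urqssq$
  rot[1] = rqssq$u
  rot[2] = qssq$ur
  rot[3] = ssq$urq
  rot[4] = sq$urqs
  rot[5] = q$urqss
  rot[6] = $urqssq
Sorted (with $ < everything):
  sorted[0] = $urqssq
  sorted[1] = q$urqss
  sorted[2] = qssq$ur
  sorted[3] = rqssq$u
  sorted[4] = sq$urqs
  sorted[5] = ssq$urq
  sorted[6] = urqssq$
sorted[5] = ssq$urq

Answer: ssq$urq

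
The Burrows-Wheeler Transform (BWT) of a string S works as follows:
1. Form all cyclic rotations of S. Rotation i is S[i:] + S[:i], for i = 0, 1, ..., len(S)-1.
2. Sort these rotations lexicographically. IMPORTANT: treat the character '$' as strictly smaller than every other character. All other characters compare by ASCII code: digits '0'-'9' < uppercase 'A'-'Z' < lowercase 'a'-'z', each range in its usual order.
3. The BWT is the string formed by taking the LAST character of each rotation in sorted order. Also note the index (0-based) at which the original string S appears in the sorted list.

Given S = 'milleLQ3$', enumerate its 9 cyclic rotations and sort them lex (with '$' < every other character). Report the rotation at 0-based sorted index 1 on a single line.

All 9 rotations (rotation i = S[i:]+S[:i]):
  rot[0] = milleLQ3$
  rot[1] = illeLQ3$m
  rot[2] = lleLQ3$mi
  rot[3] = leLQ3$mil
  rot[4] = eLQ3$mill
  rot[5] = LQ3$mille
  rot[6] = Q3$milleL
  rot[7] = 3$milleLQ
  rot[8] = $milleLQ3
Sorted (with $ < everything):
  sorted[0] = $milleLQ3
  sorted[1] = 3$milleLQ
  sorted[2] = LQ3$mille
  sorted[3] = Q3$milleL
  sorted[4] = eLQ3$mill
  sorted[5] = illeLQ3$m
  sorted[6] = leLQ3$mil
  sorted[7] = lleLQ3$mi
  sorted[8] = milleLQ3$
sorted[1] = 3$milleLQ

Answer: 3$milleLQ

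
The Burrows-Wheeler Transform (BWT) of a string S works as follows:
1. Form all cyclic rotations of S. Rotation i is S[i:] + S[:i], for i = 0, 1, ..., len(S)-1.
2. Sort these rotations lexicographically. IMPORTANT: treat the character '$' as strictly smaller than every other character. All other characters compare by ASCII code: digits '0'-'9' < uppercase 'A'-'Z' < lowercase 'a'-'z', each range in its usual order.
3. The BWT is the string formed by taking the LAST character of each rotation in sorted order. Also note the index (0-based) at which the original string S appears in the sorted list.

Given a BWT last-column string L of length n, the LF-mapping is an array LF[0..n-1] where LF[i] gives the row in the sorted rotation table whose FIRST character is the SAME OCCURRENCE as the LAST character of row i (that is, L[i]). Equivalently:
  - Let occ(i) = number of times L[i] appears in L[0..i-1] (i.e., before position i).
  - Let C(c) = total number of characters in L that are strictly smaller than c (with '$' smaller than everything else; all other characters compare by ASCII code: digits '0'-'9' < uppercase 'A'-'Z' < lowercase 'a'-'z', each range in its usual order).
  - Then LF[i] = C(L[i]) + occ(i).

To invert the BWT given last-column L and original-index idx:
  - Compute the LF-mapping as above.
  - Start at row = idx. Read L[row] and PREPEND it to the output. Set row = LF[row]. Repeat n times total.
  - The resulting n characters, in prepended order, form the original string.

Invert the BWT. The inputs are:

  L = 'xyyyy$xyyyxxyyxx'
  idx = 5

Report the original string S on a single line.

Answer: xyyyxxyyyxyxyyx$

Derivation:
LF mapping: 1 7 8 9 10 0 2 11 12 13 3 4 14 15 5 6
Walk LF starting at row 5, prepending L[row]:
  step 1: row=5, L[5]='$', prepend. Next row=LF[5]=0
  step 2: row=0, L[0]='x', prepend. Next row=LF[0]=1
  step 3: row=1, L[1]='y', prepend. Next row=LF[1]=7
  step 4: row=7, L[7]='y', prepend. Next row=LF[7]=11
  step 5: row=11, L[11]='x', prepend. Next row=LF[11]=4
  step 6: row=4, L[4]='y', prepend. Next row=LF[4]=10
  step 7: row=10, L[10]='x', prepend. Next row=LF[10]=3
  step 8: row=3, L[3]='y', prepend. Next row=LF[3]=9
  step 9: row=9, L[9]='y', prepend. Next row=LF[9]=13
  step 10: row=13, L[13]='y', prepend. Next row=LF[13]=15
  step 11: row=15, L[15]='x', prepend. Next row=LF[15]=6
  step 12: row=6, L[6]='x', prepend. Next row=LF[6]=2
  step 13: row=2, L[2]='y', prepend. Next row=LF[2]=8
  step 14: row=8, L[8]='y', prepend. Next row=LF[8]=12
  step 15: row=12, L[12]='y', prepend. Next row=LF[12]=14
  step 16: row=14, L[14]='x', prepend. Next row=LF[14]=5
Reversed output: xyyyxxyyyxyxyyx$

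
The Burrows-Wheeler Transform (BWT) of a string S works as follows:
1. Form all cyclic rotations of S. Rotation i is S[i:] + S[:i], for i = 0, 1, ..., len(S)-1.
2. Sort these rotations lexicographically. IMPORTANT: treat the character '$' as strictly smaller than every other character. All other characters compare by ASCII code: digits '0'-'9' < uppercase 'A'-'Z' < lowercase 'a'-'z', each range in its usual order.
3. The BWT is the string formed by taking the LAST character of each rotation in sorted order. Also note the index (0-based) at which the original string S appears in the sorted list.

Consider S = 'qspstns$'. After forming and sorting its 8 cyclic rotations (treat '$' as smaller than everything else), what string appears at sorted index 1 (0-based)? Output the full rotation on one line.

All 8 rotations (rotation i = S[i:]+S[:i]):
  rot[0] = qspstns$
  rot[1] = spstns$q
  rot[2] = pstns$qs
  rot[3] = stns$qsp
  rot[4] = tns$qsps
  rot[5] = ns$qspst
  rot[6] = s$qspstn
  rot[7] = $qspstns
Sorted (with $ < everything):
  sorted[0] = $qspstns
  sorted[1] = ns$qspst
  sorted[2] = pstns$qs
  sorted[3] = qspstns$
  sorted[4] = s$qspstn
  sorted[5] = spstns$q
  sorted[6] = stns$qsp
  sorted[7] = tns$qsps
sorted[1] = ns$qspst

Answer: ns$qspst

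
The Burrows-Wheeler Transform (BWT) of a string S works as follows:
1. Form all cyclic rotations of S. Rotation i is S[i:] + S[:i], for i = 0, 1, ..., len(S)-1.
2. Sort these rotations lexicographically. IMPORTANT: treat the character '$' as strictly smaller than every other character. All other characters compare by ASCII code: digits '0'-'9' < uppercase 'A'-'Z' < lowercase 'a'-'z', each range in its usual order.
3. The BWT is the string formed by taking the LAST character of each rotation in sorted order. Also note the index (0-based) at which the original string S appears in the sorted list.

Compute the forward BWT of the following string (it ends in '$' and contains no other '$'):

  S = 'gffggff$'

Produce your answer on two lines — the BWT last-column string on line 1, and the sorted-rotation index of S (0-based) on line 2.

Answer: ffggfg$f
6

Derivation:
All 8 rotations (rotation i = S[i:]+S[:i]):
  rot[0] = gffggff$
  rot[1] = ffggff$g
  rot[2] = fggff$gf
  rot[3] = ggff$gff
  rot[4] = gff$gffg
  rot[5] = ff$gffgg
  rot[6] = f$gffggf
  rot[7] = $gffggff
Sorted (with $ < everything):
  sorted[0] = $gffggff  (last char: 'f')
  sorted[1] = f$gffggf  (last char: 'f')
  sorted[2] = ff$gffgg  (last char: 'g')
  sorted[3] = ffggff$g  (last char: 'g')
  sorted[4] = fggff$gf  (last char: 'f')
  sorted[5] = gff$gffg  (last char: 'g')
  sorted[6] = gffggff$  (last char: '$')
  sorted[7] = ggff$gff  (last char: 'f')
Last column: ffggfg$f
Original string S is at sorted index 6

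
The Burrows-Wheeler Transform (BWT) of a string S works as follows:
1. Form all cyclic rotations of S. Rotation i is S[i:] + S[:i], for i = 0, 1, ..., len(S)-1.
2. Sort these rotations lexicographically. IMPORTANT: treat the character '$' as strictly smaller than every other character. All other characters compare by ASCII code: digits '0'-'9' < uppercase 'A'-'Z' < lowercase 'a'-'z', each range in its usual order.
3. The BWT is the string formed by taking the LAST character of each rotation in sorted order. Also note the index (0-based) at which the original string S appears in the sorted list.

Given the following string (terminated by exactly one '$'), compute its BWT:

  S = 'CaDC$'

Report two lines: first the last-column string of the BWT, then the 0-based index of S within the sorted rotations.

All 5 rotations (rotation i = S[i:]+S[:i]):
  rot[0] = CaDC$
  rot[1] = aDC$C
  rot[2] = DC$Ca
  rot[3] = C$CaD
  rot[4] = $CaDC
Sorted (with $ < everything):
  sorted[0] = $CaDC  (last char: 'C')
  sorted[1] = C$CaD  (last char: 'D')
  sorted[2] = CaDC$  (last char: '$')
  sorted[3] = DC$Ca  (last char: 'a')
  sorted[4] = aDC$C  (last char: 'C')
Last column: CD$aC
Original string S is at sorted index 2

Answer: CD$aC
2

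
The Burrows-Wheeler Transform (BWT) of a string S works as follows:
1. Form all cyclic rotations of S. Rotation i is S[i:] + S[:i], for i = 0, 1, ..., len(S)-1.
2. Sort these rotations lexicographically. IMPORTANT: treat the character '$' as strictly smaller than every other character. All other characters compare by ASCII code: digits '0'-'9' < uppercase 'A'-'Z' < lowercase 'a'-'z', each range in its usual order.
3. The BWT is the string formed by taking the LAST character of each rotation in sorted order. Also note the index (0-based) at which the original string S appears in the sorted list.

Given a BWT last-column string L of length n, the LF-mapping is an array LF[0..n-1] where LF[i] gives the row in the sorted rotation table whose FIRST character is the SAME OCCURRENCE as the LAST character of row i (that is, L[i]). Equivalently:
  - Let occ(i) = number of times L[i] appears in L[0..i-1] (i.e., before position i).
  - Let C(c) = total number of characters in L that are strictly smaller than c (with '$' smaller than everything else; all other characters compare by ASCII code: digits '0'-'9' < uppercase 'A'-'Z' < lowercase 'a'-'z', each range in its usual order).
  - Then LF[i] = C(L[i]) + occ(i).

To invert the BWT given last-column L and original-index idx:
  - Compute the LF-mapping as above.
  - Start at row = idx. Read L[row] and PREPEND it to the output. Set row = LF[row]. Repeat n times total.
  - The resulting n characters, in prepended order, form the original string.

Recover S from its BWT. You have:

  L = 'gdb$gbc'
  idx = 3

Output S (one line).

Answer: cgdbbg$

Derivation:
LF mapping: 5 4 1 0 6 2 3
Walk LF starting at row 3, prepending L[row]:
  step 1: row=3, L[3]='$', prepend. Next row=LF[3]=0
  step 2: row=0, L[0]='g', prepend. Next row=LF[0]=5
  step 3: row=5, L[5]='b', prepend. Next row=LF[5]=2
  step 4: row=2, L[2]='b', prepend. Next row=LF[2]=1
  step 5: row=1, L[1]='d', prepend. Next row=LF[1]=4
  step 6: row=4, L[4]='g', prepend. Next row=LF[4]=6
  step 7: row=6, L[6]='c', prepend. Next row=LF[6]=3
Reversed output: cgdbbg$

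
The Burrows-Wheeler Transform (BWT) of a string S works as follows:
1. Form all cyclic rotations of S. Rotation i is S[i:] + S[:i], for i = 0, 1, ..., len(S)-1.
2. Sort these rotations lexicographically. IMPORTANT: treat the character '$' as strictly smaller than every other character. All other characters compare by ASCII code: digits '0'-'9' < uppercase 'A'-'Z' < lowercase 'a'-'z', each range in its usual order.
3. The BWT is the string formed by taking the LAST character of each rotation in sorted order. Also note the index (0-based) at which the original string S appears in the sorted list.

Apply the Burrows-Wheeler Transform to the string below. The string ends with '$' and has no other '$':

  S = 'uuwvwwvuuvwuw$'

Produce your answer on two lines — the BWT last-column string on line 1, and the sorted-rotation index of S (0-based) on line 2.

All 14 rotations (rotation i = S[i:]+S[:i]):
  rot[0] = uuwvwwvuuvwuw$
  rot[1] = uwvwwvuuvwuw$u
  rot[2] = wvwwvuuvwuw$uu
  rot[3] = vwwvuuvwuw$uuw
  rot[4] = wwvuuvwuw$uuwv
  rot[5] = wvuuvwuw$uuwvw
  rot[6] = vuuvwuw$uuwvww
  rot[7] = uuvwuw$uuwvwwv
  rot[8] = uvwuw$uuwvwwvu
  rot[9] = vwuw$uuwvwwvuu
  rot[10] = wuw$uuwvwwvuuv
  rot[11] = uw$uuwvwwvuuvw
  rot[12] = w$uuwvwwvuuvwu
  rot[13] = $uuwvwwvuuvwuw
Sorted (with $ < everything):
  sorted[0] = $uuwvwwvuuvwuw  (last char: 'w')
  sorted[1] = uuvwuw$uuwvwwv  (last char: 'v')
  sorted[2] = uuwvwwvuuvwuw$  (last char: '$')
  sorted[3] = uvwuw$uuwvwwvu  (last char: 'u')
  sorted[4] = uw$uuwvwwvuuvw  (last char: 'w')
  sorted[5] = uwvwwvuuvwuw$u  (last char: 'u')
  sorted[6] = vuuvwuw$uuwvww  (last char: 'w')
  sorted[7] = vwuw$uuwvwwvuu  (last char: 'u')
  sorted[8] = vwwvuuvwuw$uuw  (last char: 'w')
  sorted[9] = w$uuwvwwvuuvwu  (last char: 'u')
  sorted[10] = wuw$uuwvwwvuuv  (last char: 'v')
  sorted[11] = wvuuvwuw$uuwvw  (last char: 'w')
  sorted[12] = wvwwvuuvwuw$uu  (last char: 'u')
  sorted[13] = wwvuuvwuw$uuwv  (last char: 'v')
Last column: wv$uwuwuwuvwuv
Original string S is at sorted index 2

Answer: wv$uwuwuwuvwuv
2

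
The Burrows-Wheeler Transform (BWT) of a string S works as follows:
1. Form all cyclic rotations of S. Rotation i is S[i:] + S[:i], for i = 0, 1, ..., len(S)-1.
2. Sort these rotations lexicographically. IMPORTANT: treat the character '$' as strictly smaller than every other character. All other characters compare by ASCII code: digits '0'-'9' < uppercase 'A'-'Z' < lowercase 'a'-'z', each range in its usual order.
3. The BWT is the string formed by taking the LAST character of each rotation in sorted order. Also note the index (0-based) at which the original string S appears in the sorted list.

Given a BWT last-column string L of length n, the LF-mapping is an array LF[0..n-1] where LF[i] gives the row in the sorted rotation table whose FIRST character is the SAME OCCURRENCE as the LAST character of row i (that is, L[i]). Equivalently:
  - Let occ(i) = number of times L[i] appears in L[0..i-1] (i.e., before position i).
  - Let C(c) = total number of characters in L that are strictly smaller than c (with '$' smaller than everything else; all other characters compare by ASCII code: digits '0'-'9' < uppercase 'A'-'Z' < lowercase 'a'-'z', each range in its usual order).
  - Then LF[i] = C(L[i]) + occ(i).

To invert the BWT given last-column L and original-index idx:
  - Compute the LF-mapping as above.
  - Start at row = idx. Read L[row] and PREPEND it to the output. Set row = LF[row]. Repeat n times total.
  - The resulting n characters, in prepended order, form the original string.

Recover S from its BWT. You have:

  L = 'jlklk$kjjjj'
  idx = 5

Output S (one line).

Answer: jljkkjkjlj$

Derivation:
LF mapping: 1 9 6 10 7 0 8 2 3 4 5
Walk LF starting at row 5, prepending L[row]:
  step 1: row=5, L[5]='$', prepend. Next row=LF[5]=0
  step 2: row=0, L[0]='j', prepend. Next row=LF[0]=1
  step 3: row=1, L[1]='l', prepend. Next row=LF[1]=9
  step 4: row=9, L[9]='j', prepend. Next row=LF[9]=4
  step 5: row=4, L[4]='k', prepend. Next row=LF[4]=7
  step 6: row=7, L[7]='j', prepend. Next row=LF[7]=2
  step 7: row=2, L[2]='k', prepend. Next row=LF[2]=6
  step 8: row=6, L[6]='k', prepend. Next row=LF[6]=8
  step 9: row=8, L[8]='j', prepend. Next row=LF[8]=3
  step 10: row=3, L[3]='l', prepend. Next row=LF[3]=10
  step 11: row=10, L[10]='j', prepend. Next row=LF[10]=5
Reversed output: jljkkjkjlj$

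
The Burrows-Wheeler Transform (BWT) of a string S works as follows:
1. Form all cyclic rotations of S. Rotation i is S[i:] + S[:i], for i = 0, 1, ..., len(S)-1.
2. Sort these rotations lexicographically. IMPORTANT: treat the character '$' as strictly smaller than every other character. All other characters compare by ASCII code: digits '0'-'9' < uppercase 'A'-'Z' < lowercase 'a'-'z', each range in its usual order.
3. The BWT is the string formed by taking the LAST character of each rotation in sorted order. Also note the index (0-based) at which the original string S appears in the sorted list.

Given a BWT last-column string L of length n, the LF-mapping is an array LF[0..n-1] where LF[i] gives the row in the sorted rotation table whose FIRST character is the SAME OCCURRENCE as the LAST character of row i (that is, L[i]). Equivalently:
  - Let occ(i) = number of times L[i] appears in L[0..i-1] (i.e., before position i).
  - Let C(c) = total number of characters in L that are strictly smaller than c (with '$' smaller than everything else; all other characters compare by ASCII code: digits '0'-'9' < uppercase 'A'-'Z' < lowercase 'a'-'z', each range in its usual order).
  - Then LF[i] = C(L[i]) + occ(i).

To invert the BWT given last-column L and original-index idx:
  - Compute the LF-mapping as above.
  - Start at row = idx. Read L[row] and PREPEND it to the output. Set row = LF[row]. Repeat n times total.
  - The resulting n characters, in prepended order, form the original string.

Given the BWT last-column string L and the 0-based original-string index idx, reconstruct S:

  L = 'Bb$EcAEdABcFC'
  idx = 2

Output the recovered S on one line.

LF mapping: 3 9 0 6 10 1 7 12 2 4 11 8 5
Walk LF starting at row 2, prepending L[row]:
  step 1: row=2, L[2]='$', prepend. Next row=LF[2]=0
  step 2: row=0, L[0]='B', prepend. Next row=LF[0]=3
  step 3: row=3, L[3]='E', prepend. Next row=LF[3]=6
  step 4: row=6, L[6]='E', prepend. Next row=LF[6]=7
  step 5: row=7, L[7]='d', prepend. Next row=LF[7]=12
  step 6: row=12, L[12]='C', prepend. Next row=LF[12]=5
  step 7: row=5, L[5]='A', prepend. Next row=LF[5]=1
  step 8: row=1, L[1]='b', prepend. Next row=LF[1]=9
  step 9: row=9, L[9]='B', prepend. Next row=LF[9]=4
  step 10: row=4, L[4]='c', prepend. Next row=LF[4]=10
  step 11: row=10, L[10]='c', prepend. Next row=LF[10]=11
  step 12: row=11, L[11]='F', prepend. Next row=LF[11]=8
  step 13: row=8, L[8]='A', prepend. Next row=LF[8]=2
Reversed output: AFccBbACdEEB$

Answer: AFccBbACdEEB$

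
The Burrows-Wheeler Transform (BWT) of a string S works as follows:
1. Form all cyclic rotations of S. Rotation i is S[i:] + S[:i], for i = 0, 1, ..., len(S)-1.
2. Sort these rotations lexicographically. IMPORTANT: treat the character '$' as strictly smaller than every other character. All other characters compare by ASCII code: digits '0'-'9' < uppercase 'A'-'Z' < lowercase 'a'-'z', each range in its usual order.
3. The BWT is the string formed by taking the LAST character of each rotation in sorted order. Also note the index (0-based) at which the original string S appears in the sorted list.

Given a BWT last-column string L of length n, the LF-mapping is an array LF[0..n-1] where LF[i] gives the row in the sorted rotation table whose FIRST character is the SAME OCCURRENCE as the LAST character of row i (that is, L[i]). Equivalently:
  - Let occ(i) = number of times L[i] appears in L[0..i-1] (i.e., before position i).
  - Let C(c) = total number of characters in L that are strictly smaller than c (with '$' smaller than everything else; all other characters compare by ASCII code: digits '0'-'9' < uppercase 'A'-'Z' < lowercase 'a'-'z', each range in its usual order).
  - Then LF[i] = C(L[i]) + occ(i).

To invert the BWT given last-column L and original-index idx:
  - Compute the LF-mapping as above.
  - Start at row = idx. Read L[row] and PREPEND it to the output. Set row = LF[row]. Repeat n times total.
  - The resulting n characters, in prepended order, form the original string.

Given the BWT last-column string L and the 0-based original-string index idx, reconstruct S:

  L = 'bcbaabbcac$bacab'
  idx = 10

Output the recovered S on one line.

Answer: bbccbaacaabacbb$

Derivation:
LF mapping: 6 12 7 1 2 8 9 13 3 14 0 10 4 15 5 11
Walk LF starting at row 10, prepending L[row]:
  step 1: row=10, L[10]='$', prepend. Next row=LF[10]=0
  step 2: row=0, L[0]='b', prepend. Next row=LF[0]=6
  step 3: row=6, L[6]='b', prepend. Next row=LF[6]=9
  step 4: row=9, L[9]='c', prepend. Next row=LF[9]=14
  step 5: row=14, L[14]='a', prepend. Next row=LF[14]=5
  step 6: row=5, L[5]='b', prepend. Next row=LF[5]=8
  step 7: row=8, L[8]='a', prepend. Next row=LF[8]=3
  step 8: row=3, L[3]='a', prepend. Next row=LF[3]=1
  step 9: row=1, L[1]='c', prepend. Next row=LF[1]=12
  step 10: row=12, L[12]='a', prepend. Next row=LF[12]=4
  step 11: row=4, L[4]='a', prepend. Next row=LF[4]=2
  step 12: row=2, L[2]='b', prepend. Next row=LF[2]=7
  step 13: row=7, L[7]='c', prepend. Next row=LF[7]=13
  step 14: row=13, L[13]='c', prepend. Next row=LF[13]=15
  step 15: row=15, L[15]='b', prepend. Next row=LF[15]=11
  step 16: row=11, L[11]='b', prepend. Next row=LF[11]=10
Reversed output: bbccbaacaabacbb$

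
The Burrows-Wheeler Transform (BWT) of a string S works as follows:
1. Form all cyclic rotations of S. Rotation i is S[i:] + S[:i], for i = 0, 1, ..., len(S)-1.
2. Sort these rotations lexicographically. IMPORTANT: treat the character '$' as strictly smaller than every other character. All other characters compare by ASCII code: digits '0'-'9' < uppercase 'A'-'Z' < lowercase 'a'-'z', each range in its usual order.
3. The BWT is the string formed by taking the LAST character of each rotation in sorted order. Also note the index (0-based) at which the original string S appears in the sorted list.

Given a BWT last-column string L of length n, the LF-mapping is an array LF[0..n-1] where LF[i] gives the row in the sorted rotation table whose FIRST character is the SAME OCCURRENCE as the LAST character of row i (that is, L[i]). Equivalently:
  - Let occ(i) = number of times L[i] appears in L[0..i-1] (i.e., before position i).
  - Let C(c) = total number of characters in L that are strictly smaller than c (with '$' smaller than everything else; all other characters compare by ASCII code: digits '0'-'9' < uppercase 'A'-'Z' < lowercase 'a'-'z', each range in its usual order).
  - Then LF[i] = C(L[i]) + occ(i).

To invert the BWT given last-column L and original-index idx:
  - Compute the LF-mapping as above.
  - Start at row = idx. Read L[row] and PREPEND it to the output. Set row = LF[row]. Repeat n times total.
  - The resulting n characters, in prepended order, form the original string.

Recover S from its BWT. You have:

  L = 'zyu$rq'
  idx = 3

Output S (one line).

Answer: uryqz$

Derivation:
LF mapping: 5 4 3 0 2 1
Walk LF starting at row 3, prepending L[row]:
  step 1: row=3, L[3]='$', prepend. Next row=LF[3]=0
  step 2: row=0, L[0]='z', prepend. Next row=LF[0]=5
  step 3: row=5, L[5]='q', prepend. Next row=LF[5]=1
  step 4: row=1, L[1]='y', prepend. Next row=LF[1]=4
  step 5: row=4, L[4]='r', prepend. Next row=LF[4]=2
  step 6: row=2, L[2]='u', prepend. Next row=LF[2]=3
Reversed output: uryqz$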